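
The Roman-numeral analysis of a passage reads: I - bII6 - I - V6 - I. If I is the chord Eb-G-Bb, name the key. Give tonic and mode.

Eb major

The chord Eb is a major triad rooted on Eb; its label is I.
If Eb is scale degree 1 and the mode makes that degree carry a major triad, the tonic is Eb and the mode is major.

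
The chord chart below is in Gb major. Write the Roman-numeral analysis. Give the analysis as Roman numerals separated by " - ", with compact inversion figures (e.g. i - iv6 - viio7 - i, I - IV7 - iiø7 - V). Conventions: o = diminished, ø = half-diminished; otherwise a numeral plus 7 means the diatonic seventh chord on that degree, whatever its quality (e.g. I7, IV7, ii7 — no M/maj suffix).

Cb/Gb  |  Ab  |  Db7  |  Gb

IV64 - V/V - V7 - I

Cb/Gb has root Cb, degree 4 in Gb major, so IV64.
Ab: a major triad on Ab, the applied dominant of V → V/V.
Db7: root Db is the dominant; dominant seventh chord there is V7.
Gb: root Gb is the tonic; major triad there is I.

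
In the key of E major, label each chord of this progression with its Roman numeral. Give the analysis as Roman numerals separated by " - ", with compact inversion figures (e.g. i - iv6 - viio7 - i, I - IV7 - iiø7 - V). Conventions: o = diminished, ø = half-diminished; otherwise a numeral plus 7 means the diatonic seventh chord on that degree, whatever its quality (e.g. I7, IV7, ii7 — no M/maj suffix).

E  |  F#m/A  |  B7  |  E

E has root E, degree 1 in E major, so I.
F#m/A has root F#, degree 2 in E major, so ii6.
B7: root B is the dominant; dominant seventh chord there is V7.
E has root E, degree 1 in E major, so I.

I - ii6 - V7 - I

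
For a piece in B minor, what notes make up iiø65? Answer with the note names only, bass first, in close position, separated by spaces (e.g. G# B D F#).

E G B C#

In B minor, the supertonic is C#, and the diatonic chord built there is a half-diminished seventh chord.
That chord is spelled C#-E-G-B.
With the 65 figure the chord is in first inversion; from the bass E upward in close position it reads E-G-B-C#.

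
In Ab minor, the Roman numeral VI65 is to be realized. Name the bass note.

VI in Ab minor has root Fb; the chord is Fb-Ab-Cb-Eb.
The figure 65 means first inversion — the third is in the bass.

Ab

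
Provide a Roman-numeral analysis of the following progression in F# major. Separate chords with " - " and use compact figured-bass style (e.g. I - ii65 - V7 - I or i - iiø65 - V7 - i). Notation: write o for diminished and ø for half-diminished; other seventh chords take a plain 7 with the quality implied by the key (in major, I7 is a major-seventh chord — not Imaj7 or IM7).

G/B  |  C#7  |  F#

bII6 - V7 - I

G/B: G with this quality isn't in the key; a major triad on b2 is the Neapolitan sixth, bII6 (third, B, in the bass — hence the 6).
C#7: root C# is the dominant; dominant seventh chord there is V7.
F#: root F# is the tonic; major triad there is I.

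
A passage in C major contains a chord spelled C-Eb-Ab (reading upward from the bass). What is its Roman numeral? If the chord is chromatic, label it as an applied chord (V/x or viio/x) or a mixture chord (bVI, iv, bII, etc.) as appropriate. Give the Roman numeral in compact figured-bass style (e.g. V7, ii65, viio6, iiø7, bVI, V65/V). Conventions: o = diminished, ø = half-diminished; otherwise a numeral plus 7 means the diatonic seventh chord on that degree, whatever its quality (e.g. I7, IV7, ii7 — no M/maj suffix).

The pitches Ab-C-Eb form a major triad rooted on Ab.
Ab is the lowered sixth degree of C major (diatonic 6 would be A). This is a major triad on the lowered sixth degree, borrowed from the parallel minor.
With C in the bass the chord is in first inversion, so the figured bass is 6.

bVI6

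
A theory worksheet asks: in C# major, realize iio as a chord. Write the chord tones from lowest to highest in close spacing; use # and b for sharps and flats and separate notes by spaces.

iio is the diminished supertonic triad, borrowed from the parallel minor. In C# major that root is D#.
So the chord is D#-F#-A, a diminished triad.

D# F# A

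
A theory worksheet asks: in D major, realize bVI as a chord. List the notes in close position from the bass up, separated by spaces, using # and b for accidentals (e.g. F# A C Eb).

bVI is a major triad on the lowered sixth degree, borrowed from the parallel minor. In D major that root is Bb.
So the chord is Bb-D-F, a major triad.

Bb D F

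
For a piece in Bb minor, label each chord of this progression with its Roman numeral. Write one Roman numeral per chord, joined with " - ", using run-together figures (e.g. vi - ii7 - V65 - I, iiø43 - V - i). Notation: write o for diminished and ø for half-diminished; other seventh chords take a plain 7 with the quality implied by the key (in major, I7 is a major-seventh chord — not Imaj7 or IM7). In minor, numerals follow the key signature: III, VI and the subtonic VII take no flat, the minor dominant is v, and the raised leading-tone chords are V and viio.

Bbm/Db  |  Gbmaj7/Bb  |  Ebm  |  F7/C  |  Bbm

i6 - VI65 - iv - V43 - i

Bbm/Db: minor triad on Bb = scale degree 1 → i6.
Gbmaj7/Bb has root Gb, degree 6 in Bb minor, so VI65.
Ebm: minor triad on Eb = scale degree 4 → iv.
F7/C has root F, degree 5 in Bb minor, so V43.
Bbm: minor triad on Bb = scale degree 1 → i.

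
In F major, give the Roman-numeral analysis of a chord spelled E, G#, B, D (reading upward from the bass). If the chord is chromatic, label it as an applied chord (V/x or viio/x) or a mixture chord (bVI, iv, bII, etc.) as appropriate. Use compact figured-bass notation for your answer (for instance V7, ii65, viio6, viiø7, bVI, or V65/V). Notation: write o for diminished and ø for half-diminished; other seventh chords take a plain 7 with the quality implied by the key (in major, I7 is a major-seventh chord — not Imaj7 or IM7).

V7/iii

The pitches E-G#-B-D form a dominant seventh chord rooted on E.
E is not a diatonic chord root with this quality in F major, but it lies a perfect fifth above A (iii), so the chord functions as an applied dominant of iii.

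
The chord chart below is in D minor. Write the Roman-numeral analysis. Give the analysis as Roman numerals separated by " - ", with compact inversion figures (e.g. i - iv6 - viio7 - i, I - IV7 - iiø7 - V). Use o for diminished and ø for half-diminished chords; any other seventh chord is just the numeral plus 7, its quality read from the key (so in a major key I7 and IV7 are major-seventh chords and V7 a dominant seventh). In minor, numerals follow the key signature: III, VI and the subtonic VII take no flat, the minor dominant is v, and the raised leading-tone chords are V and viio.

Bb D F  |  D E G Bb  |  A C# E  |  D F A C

VI - iiø42 - V - i7

Bb-D-F: major triad on Bb = scale degree 6 → VI.
D-E-G-Bb: root E is the supertonic; half-diminished seventh chord there is iiø42.
A-C#-E has root A, degree 5 in D minor, so V.
D-F-A-C: minor seventh chord on D = scale degree 1 → i7.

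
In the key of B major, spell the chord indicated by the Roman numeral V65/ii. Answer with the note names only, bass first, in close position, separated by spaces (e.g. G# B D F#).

The slash means an applied dominant: we want the dominant of ii. In B major, ii is C# minor, and its dominant is built on G#.
Building a dominant seventh chord on G# gives G#-B#-D#-F#.
The figured bass 65 indicates first inversion, placing the third (B#) in the bass: B#-D#-F#-G#.

B# D# F# G#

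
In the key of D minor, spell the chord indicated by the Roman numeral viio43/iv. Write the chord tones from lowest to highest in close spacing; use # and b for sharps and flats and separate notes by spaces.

C Eb F# A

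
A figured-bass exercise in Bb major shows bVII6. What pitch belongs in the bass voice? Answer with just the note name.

C

bVII in Bb major has root Ab; the chord is Ab-C-Eb.
The figure 6 means first inversion — the third is in the bass.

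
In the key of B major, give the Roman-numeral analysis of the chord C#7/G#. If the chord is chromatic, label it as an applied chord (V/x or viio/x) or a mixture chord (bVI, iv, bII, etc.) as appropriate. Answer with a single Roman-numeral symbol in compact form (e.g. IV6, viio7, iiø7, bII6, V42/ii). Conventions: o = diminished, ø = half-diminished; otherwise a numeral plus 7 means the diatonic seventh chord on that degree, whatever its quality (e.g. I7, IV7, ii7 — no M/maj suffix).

The pitches C#-E#-G#-B form a dominant seventh chord rooted on C#.
C# is not a diatonic chord root with this quality in B major, but it lies a perfect fifth above F# (V), so the chord functions as an applied dominant of V.
With G# in the bass the chord is in second inversion, so the figured bass is 43.

V43/V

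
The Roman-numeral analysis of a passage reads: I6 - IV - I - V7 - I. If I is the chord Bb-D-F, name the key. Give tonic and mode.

I is given as Bb-D-F — a major triad with root Bb.
If Bb is scale degree 1 and the mode makes that degree carry a major triad, the tonic is Bb and the mode is major.

Bb major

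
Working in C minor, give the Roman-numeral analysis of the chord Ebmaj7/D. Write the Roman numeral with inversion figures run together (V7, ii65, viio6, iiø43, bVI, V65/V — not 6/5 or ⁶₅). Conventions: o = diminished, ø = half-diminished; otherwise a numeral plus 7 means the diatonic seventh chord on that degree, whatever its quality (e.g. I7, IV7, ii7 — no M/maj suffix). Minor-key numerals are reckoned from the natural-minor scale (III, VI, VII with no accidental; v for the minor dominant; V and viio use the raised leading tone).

III42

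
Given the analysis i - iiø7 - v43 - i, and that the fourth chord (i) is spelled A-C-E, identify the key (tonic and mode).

A minor

The chord Am is a minor triad rooted on A; its label is i.
If A is scale degree 1 and the mode makes that degree carry a minor triad, the tonic is A and the mode is minor.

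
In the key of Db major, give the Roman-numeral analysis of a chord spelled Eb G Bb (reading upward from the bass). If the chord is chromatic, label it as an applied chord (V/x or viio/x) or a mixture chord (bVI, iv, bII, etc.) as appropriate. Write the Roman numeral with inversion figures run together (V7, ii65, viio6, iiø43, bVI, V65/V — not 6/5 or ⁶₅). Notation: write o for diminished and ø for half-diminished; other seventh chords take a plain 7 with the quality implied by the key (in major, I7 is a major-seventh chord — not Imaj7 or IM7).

V/V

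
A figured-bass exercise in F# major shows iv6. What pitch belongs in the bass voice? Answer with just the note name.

iv in F# major has root B; the chord is B-D-F#.
The figure 6 means first inversion — the third is in the bass.

D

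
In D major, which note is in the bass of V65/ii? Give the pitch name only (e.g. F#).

The applied chord V65/ii is rooted on B: B-D#-F#-A.
The figure 65 means first inversion — the third is in the bass.

D#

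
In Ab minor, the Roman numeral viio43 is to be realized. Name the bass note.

Db

viio in Ab minor has root G; the chord is G-Bb-Db-Fb.
The figure 43 means second inversion — the fifth is in the bass.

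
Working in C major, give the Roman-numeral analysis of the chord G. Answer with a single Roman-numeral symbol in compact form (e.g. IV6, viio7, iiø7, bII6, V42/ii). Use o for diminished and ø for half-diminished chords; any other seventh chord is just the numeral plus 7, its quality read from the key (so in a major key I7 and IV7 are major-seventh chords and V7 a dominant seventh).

Stacked in thirds the chord is G-B-D: a major triad on G.
In C major, G is the dominant; the diatonic major triad there is V.

V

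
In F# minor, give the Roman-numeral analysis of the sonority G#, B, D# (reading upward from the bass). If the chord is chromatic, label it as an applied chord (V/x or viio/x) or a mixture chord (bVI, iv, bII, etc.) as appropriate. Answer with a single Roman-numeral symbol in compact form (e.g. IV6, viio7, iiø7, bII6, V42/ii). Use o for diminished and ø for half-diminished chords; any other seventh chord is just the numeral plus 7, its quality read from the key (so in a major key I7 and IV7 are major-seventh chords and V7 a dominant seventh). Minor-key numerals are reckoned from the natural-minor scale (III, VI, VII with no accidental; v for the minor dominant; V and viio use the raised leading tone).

ii

Stacked in thirds the chord is G#-B-D#: a minor triad on G#.
G# is the second degree of F# minor. This is the minor supertonic, borrowed from the parallel major (the Dorian ii).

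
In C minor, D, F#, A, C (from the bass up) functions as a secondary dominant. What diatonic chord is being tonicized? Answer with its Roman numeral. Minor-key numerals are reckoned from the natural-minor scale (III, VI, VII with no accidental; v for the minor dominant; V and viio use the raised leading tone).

V

The chord is a dominant seventh chord on D.
A dominant resolves down a perfect fifth: D → G. In C minor, G is scale degree 5, i.e. V.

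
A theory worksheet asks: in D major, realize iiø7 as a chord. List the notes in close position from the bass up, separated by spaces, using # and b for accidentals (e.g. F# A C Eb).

E G Bb D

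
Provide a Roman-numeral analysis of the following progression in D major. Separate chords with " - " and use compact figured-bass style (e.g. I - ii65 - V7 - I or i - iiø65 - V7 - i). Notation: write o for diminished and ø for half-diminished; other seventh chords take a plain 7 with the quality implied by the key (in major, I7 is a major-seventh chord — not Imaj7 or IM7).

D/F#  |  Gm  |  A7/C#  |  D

D/F#: major triad on D = scale degree 1 → I6.
Gm is non-diatonic — iv, a mixture chord from D minor.
A7/C# has root A, degree 5 in D major, so V65.
D: root D is the tonic; major triad there is I.

I6 - iv - V65 - I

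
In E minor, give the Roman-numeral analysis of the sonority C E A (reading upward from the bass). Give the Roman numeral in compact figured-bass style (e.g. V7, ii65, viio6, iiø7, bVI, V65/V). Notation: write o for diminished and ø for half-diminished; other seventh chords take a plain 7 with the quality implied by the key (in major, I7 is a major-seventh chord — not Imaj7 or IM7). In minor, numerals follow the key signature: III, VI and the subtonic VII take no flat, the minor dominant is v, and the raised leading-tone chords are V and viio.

iv6

The pitches A-C-E form a minor triad rooted on A.
In E minor, A is the subdominant; the diatonic minor triad there is iv.
With C in the bass the chord is in first inversion, so the figured bass is 6.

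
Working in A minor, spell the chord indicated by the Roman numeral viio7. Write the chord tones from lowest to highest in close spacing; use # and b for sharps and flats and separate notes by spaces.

G# B D F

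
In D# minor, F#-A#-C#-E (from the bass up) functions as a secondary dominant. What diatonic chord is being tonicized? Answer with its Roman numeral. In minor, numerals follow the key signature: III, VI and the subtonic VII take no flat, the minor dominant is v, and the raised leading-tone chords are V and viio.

VI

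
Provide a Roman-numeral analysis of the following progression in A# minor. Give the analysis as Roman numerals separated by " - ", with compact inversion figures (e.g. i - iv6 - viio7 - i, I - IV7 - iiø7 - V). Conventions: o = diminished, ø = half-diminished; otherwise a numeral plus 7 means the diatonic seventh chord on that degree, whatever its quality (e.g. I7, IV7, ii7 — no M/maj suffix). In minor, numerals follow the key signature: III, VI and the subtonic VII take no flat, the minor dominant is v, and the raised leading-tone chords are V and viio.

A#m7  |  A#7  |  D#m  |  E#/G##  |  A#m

A#m7: minor seventh chord on A# = scale degree 1 → i7.
A#7: a dominant seventh chord on A#, the applied dominant of iv → V7/iv.
D#m: root D# is the subdominant; minor triad there is iv.
E#/G##: root E# is the dominant; major triad there is V6.
A#m: minor triad on A# = scale degree 1 → i.

i7 - V7/iv - iv - V6 - i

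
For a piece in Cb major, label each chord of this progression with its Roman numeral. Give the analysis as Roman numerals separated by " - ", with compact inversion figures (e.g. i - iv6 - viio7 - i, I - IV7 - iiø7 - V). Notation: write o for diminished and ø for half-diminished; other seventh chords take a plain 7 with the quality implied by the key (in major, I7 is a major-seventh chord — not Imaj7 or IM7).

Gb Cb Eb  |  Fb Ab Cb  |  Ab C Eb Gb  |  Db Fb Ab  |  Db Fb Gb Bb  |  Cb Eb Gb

Gb-Cb-Eb: root Cb is the tonic; major triad there is I64.
Fb-Ab-Cb: major triad on Fb = scale degree 4 → IV.
Ab-C-Eb-Gb: a dominant seventh chord on Ab, the applied dominant of ii → V7/ii.
Db-Fb-Ab has root Db, degree 2 in Cb major, so ii.
Db-Fb-Gb-Bb: root Gb is the dominant; dominant seventh chord there is V43.
Cb-Eb-Gb has root Cb, degree 1 in Cb major, so I.

I64 - IV - V7/ii - ii - V43 - I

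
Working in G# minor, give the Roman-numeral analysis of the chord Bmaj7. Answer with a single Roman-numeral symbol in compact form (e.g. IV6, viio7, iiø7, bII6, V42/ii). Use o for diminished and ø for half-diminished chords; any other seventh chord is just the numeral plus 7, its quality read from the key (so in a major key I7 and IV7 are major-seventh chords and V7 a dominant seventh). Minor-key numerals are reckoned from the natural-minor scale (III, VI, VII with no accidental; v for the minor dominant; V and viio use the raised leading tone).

III7

Stacked in thirds the chord is B-D#-F#-A#: a major seventh chord on B.
B is scale degree 3 in G# minor, and a major seventh chord on that degree is written III7.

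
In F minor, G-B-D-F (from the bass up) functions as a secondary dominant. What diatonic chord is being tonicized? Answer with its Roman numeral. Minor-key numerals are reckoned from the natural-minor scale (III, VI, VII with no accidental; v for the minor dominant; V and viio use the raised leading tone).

V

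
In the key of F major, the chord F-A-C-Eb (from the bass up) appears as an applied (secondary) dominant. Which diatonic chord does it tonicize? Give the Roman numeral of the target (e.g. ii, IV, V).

IV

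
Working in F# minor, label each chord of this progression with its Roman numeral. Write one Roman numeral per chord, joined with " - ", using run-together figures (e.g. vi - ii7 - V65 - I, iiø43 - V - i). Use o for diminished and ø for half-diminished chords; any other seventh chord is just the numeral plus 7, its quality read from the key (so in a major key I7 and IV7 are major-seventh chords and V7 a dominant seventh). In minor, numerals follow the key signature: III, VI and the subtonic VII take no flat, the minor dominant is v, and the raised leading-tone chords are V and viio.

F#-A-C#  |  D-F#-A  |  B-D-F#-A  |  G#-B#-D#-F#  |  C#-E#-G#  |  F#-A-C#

F#-A-C# has root F#, degree 1 in F# minor, so i.
D-F#-A has root D, degree 6 in F# minor, so VI.
B-D-F#-A: minor seventh chord on B = scale degree 4 → iv7.
G#-B#-D#-F#: chromatic; G# is V of V, so V7/V.
C#-E#-G#: major triad on C# = scale degree 5 → V.
F#-A-C#: minor triad on F# = scale degree 1 → i.

i - VI - iv7 - V7/V - V - i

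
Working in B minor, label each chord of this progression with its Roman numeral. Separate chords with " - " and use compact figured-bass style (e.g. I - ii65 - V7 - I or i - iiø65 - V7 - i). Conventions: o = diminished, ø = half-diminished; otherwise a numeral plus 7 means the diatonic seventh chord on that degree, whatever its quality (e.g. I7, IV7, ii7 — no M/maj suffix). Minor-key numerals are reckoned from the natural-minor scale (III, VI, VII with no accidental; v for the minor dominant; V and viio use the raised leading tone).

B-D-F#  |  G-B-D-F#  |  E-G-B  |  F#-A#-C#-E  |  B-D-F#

i - VI7 - iv - V7 - i

B-D-F#: minor triad on B = scale degree 1 → i.
G-B-D-F#: root G is the submediant; major seventh chord there is VI7.
E-G-B: root E is the subdominant; minor triad there is iv.
F#-A#-C#-E has root F#, degree 5 in B minor, so V7.
B-D-F# has root B, degree 1 in B minor, so i.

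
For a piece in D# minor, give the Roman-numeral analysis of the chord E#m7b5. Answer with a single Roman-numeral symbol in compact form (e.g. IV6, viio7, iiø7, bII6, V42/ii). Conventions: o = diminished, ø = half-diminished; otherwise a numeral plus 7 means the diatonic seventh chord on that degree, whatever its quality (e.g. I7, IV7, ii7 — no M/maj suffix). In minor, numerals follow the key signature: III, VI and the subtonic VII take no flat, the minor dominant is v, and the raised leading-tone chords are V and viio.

iiø7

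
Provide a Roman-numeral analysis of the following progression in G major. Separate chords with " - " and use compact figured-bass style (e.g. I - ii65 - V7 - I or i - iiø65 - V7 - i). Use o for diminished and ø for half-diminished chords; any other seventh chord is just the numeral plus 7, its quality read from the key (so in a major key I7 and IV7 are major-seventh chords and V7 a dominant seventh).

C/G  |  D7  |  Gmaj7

C/G: root C is the subdominant; major triad there is IV64.
D7: root D is the dominant; dominant seventh chord there is V7.
Gmaj7: major seventh chord on G = scale degree 1 → I7.

IV64 - V7 - I7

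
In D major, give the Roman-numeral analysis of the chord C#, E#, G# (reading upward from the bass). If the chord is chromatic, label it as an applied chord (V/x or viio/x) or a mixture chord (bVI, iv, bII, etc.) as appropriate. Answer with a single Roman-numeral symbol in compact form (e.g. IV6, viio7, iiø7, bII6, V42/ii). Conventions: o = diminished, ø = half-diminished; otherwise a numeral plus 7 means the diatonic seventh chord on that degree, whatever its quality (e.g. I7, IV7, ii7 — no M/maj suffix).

The pitches C#-E#-G# form a major triad rooted on C#.
C# is not a diatonic chord root with this quality in D major, but it lies a perfect fifth above F# (iii), so the chord functions as an applied dominant of iii.

V/iii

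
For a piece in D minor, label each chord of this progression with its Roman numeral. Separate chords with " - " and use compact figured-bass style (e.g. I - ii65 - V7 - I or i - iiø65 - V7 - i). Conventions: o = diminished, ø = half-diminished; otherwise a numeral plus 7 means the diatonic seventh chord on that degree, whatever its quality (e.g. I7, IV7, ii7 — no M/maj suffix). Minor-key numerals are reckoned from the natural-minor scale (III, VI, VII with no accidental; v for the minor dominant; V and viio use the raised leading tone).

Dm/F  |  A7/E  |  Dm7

Dm/F: minor triad on D = scale degree 1 → i6.
A7/E: root A is the dominant; dominant seventh chord there is V43.
Dm7 has root D, degree 1 in D minor, so i7.

i6 - V43 - i7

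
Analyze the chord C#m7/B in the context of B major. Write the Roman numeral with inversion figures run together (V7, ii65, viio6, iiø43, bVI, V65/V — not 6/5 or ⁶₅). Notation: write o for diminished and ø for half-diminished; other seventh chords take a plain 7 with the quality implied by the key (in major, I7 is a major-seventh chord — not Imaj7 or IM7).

ii42

The pitches C#-E-G#-B form a minor seventh chord rooted on C#.
C# is scale degree 2 in B major, and a minor seventh chord on that degree is written ii7.
With B in the bass the chord is in third inversion, so the figured bass is 42.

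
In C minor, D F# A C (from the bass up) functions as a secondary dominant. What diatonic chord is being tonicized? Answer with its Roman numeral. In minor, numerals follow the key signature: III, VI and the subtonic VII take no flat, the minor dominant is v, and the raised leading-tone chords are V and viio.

V

The chord is a dominant seventh chord on D.
A dominant resolves down a perfect fifth: D → G. In C minor, G is scale degree 5, i.e. V.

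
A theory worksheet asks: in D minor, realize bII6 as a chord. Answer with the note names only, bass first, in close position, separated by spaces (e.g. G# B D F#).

bII6 is the Neapolitan sixth — a major triad on the lowered second degree, here in its customary first inversion. In D minor that root is Eb.
So the chord is Eb-G-Bb, a major triad.
The figured bass 6 indicates first inversion, placing the third (G) in the bass: G-Bb-Eb.

G Bb Eb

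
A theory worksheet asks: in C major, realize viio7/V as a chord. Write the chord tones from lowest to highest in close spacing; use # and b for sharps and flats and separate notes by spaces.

F# A C Eb

The slash marks an applied leading-tone chord: viio of V. In C major, V is G, so the leading tone to it is F#, a half step below.
Building a fully diminished seventh chord on F# gives F#-A-C-Eb.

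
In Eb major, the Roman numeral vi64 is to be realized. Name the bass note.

G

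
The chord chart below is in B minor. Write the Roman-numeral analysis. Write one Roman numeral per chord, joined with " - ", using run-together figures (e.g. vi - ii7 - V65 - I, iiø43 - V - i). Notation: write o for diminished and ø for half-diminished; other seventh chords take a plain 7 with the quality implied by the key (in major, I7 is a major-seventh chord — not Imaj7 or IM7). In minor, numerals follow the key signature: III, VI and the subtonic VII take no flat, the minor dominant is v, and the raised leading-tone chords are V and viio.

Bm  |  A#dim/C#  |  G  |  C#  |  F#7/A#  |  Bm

i - viio6 - VI - V/V - V65 - i

Bm: root B is the tonic; minor triad there is i.
A#dim/C# has root A#, degree 7 in B minor, so viio6.
G has root G, degree 6 in B minor, so VI.
C# is the secondary dominant of V (major triad on C#): V/V.
F#7/A#: dominant seventh chord on F# = scale degree 5 → V65.
Bm: root B is the tonic; minor triad there is i.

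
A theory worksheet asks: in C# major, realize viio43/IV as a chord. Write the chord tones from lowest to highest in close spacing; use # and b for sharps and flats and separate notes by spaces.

B D E# G#

The slash marks an applied leading-tone chord: viio of IV. In C# major, IV is F#, so the leading tone to it is E#, a half step below.
Building a fully diminished seventh chord on E# gives E#-G#-B-D.
The figured bass 43 indicates second inversion, placing the fifth (B) in the bass: B-D-E#-G#.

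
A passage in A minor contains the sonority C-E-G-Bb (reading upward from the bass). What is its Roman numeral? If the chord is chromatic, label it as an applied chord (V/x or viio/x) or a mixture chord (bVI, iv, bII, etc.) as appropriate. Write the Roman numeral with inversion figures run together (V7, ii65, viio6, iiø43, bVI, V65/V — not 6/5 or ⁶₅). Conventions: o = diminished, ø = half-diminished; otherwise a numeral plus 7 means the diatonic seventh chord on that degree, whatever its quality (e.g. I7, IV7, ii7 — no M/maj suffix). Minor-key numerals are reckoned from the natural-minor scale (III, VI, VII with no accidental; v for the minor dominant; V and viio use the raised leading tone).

Stacked in thirds the chord is C-E-G-Bb: a dominant seventh chord on C.
C is not a diatonic chord root with this quality in A minor, but it lies a perfect fifth above F (VI), so the chord functions as an applied dominant of VI.

V7/VI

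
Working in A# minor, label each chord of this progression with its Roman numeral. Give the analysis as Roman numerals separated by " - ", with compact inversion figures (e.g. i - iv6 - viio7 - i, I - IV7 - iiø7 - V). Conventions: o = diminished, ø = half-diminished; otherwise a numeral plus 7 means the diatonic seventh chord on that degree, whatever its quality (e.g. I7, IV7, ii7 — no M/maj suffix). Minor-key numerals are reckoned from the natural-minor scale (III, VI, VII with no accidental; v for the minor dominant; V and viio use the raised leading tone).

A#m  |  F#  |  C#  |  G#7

i - VI - III - VII7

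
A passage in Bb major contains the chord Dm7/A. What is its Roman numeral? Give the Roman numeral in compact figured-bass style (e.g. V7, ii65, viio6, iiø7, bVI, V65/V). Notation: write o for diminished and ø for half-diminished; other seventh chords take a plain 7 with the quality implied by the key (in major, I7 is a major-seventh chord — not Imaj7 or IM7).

The pitches D-F-A-C form a minor seventh chord rooted on D.
D is scale degree 3 in Bb major, and a minor seventh chord on that degree is written iii7.
With A in the bass the chord is in second inversion, so the figured bass is 43.

iii43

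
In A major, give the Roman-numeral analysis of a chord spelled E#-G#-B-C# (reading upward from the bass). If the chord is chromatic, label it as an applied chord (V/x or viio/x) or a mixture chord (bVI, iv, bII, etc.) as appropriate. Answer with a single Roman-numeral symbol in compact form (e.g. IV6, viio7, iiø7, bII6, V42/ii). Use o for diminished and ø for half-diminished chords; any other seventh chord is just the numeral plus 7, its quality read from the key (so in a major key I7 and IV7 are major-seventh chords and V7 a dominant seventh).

Stacked in thirds the chord is C#-E#-G#-B: a dominant seventh chord on C#.
C# is not a diatonic chord root with this quality in A major, but it lies a perfect fifth above F# (vi), so the chord functions as an applied dominant of vi.
With E# in the bass the chord is in first inversion, so the figured bass is 65.

V65/vi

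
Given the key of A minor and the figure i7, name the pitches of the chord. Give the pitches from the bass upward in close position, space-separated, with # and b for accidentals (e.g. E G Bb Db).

The numeral's case and figure indicate a minor seventh chord. In A minor its root, scale degree 1, is A.
Stacking thirds from A gives A-C-E-G.

A C E G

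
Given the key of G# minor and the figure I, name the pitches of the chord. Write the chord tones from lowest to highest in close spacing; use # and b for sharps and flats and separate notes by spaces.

I is the major tonic (Picardy third), borrowed from the parallel major. In G# minor that root is G#.
So the chord is G#-B#-D#.

G# B# D#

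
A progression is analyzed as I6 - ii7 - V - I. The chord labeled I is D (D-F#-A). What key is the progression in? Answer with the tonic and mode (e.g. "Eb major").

D major

I is given as D-F#-A — a major triad with root D.
If D is scale degree 1 and the mode makes that degree carry a major triad, the tonic is D and the mode is major.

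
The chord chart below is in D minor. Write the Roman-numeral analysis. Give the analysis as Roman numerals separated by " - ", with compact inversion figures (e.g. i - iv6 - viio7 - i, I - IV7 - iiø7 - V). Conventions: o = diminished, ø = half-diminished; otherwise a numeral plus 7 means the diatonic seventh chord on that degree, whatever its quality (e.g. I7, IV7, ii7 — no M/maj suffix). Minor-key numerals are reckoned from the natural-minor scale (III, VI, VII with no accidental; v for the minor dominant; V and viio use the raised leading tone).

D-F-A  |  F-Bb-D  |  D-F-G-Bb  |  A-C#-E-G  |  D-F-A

i - VI64 - iv43 - V7 - i

D-F-A: root D is the tonic; minor triad there is i.
F-Bb-D: root Bb is the submediant; major triad there is VI64.
D-F-G-Bb: minor seventh chord on G = scale degree 4 → iv43.
A-C#-E-G has root A, degree 5 in D minor, so V7.
D-F-A has root D, degree 1 in D minor, so i.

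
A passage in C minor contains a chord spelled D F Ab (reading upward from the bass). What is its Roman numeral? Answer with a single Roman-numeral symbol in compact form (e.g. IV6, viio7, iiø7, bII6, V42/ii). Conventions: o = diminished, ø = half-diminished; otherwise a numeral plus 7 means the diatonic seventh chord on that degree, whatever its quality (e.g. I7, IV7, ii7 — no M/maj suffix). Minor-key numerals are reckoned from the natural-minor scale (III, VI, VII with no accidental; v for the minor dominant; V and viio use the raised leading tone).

iio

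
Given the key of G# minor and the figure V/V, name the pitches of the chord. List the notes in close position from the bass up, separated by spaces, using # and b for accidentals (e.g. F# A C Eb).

V/V is a secondary dominant — the dominant triad of V. V in G# minor is D#, so the applied chord's root is A#, a perfect fifth above.
Building a major triad on A# gives A#-C##-E#.

A# C## E#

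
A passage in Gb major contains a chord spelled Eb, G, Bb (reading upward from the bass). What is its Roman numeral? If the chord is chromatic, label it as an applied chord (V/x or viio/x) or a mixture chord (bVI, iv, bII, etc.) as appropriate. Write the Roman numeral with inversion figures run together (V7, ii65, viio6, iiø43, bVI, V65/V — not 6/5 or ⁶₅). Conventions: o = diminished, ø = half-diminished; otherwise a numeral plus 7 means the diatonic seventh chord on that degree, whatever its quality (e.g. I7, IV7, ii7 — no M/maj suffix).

V/ii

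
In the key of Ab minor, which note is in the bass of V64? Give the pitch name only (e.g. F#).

V in Ab minor has root Eb; the chord is Eb-G-Bb.
The figure 64 means second inversion — the fifth is in the bass.

Bb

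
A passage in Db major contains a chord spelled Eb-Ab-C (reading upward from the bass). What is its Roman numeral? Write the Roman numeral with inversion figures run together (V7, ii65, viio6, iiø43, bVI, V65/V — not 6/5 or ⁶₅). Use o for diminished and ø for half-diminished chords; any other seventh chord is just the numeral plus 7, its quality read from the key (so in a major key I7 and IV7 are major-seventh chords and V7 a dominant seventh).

V64

Stacked in thirds the chord is Ab-C-Eb: a major triad on Ab.
In Db major, Ab is the dominant; the diatonic major triad there is V.
With Eb in the bass the chord is in second inversion, so the figured bass is 64.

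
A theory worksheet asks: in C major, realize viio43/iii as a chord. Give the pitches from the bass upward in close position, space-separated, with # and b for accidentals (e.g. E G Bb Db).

A C D# F#

viio43/iii is a secondary leading-tone chord. The target iii is E in C major; the applied chord is rooted a semitone below, on D#.
Building a fully diminished seventh chord on D# gives D#-F#-A-C.
With the 43 figure the chord is in second inversion; from the bass A upward in close position it reads A-C-D#-F#.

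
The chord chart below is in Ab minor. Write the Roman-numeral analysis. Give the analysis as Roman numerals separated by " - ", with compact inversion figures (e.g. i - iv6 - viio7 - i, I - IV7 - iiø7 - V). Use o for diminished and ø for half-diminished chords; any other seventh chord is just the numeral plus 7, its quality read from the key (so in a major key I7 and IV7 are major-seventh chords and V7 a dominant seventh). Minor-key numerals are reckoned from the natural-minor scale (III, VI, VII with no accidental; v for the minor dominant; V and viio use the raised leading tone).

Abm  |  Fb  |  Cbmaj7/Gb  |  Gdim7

i - VI - III43 - viio7

Abm: minor triad on Ab = scale degree 1 → i.
Fb: root Fb is the submediant; major triad there is VI.
Cbmaj7/Gb: root Cb is the mediant; major seventh chord there is III43.
Gdim7: root G is the leading tone; fully diminished seventh chord there is viio7.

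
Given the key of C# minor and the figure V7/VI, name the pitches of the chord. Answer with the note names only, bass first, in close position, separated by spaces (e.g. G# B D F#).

E G# B D

The slash means an applied dominant: we want the dominant of VI. In C# minor, VI is A major, and its dominant is built on E.
Building a dominant seventh chord on E gives E-G#-B-D.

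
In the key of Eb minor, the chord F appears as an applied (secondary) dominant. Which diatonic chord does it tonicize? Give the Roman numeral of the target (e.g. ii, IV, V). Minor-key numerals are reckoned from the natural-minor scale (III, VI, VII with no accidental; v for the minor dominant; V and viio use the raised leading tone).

V

The chord is a major triad on F.
A dominant resolves down a perfect fifth: F → Bb. In Eb minor, Bb is scale degree 5, i.e. V.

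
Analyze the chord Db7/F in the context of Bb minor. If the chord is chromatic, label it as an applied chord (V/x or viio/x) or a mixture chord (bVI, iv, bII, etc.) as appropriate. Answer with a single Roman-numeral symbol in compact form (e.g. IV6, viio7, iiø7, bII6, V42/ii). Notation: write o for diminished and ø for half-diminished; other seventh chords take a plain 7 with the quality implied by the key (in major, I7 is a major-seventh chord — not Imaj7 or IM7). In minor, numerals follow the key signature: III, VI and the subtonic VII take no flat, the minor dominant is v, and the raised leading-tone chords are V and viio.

The pitches Db-F-Ab-Cb form a dominant seventh chord rooted on Db.
Db is not a diatonic chord root with this quality in Bb minor, but it lies a perfect fifth above Gb (VI), so the chord functions as an applied dominant of VI.
With F in the bass the chord is in first inversion, so the figured bass is 65.

V65/VI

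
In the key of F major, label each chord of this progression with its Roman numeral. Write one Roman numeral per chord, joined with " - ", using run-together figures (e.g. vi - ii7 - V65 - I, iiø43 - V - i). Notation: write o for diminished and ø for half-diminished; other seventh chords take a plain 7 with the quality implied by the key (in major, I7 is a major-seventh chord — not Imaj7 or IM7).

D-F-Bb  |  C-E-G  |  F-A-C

IV6 - V - I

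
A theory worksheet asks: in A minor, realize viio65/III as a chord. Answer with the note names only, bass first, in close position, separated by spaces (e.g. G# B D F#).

The slash marks an applied leading-tone chord: viio of III. In A minor, III is C, so the leading tone to it is B, a half step below.
Building a fully diminished seventh chord on B gives B-D-F-Ab.
The figured bass 65 indicates first inversion, placing the third (D) in the bass: D-F-Ab-B.

D F Ab B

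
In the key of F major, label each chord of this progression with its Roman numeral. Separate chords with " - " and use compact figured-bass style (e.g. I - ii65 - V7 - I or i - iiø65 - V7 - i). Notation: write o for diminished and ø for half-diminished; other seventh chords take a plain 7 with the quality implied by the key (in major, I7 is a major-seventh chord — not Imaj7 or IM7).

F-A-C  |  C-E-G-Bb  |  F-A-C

F-A-C: root F is the tonic; major triad there is I.
C-E-G-Bb: dominant seventh chord on C = scale degree 5 → V7.
F-A-C: major triad on F = scale degree 1 → I.

I - V7 - I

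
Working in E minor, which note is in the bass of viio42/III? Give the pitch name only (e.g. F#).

Eb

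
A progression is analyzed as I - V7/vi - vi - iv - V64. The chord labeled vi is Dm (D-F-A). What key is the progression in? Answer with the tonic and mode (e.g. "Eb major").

F major

vi is given as D-F-A — a minor triad with root D.
vi on D implies D is the submediant; that puts the tonic at F, and the lowercase numeral fits major mode.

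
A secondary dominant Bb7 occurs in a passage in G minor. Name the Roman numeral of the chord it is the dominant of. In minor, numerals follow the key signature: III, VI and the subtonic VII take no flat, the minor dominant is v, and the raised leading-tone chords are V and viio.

The chord is a dominant seventh chord on Bb.
A dominant resolves down a perfect fifth: Bb → Eb. In G minor, Eb is scale degree 6, i.e. VI.

VI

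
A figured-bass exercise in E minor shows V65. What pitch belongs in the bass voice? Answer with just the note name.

V in E minor has root B; the chord is B-D#-F#-A.
The figure 65 means first inversion — the third is in the bass.

D#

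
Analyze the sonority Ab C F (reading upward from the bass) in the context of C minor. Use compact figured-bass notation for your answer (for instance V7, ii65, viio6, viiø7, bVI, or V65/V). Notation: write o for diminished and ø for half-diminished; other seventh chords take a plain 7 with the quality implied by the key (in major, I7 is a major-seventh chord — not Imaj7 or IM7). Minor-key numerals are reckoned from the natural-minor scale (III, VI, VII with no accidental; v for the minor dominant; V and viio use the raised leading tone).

iv6

Stacked in thirds the chord is F-Ab-C: a minor triad on F.
In C minor, F is the subdominant; the diatonic minor triad there is iv.
With Ab in the bass the chord is in first inversion, so the figured bass is 6.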